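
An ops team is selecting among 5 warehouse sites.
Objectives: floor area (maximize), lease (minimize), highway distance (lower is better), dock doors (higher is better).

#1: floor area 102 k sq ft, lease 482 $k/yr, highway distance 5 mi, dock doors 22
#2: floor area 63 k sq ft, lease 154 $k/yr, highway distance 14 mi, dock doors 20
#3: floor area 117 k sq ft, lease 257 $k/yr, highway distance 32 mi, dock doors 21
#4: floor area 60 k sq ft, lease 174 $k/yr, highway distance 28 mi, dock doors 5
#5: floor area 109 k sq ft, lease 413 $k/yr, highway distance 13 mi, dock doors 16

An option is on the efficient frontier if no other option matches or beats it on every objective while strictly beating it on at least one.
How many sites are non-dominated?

#1: not dominated (best highway distance).
#2: not dominated (best lease).
#3: not dominated (best floor area).
#4: dominated by #2 (floor area 63≥60, lease 154≤174, highway distance 14≤28, dock doors 20≥5).
#5: not dominated.
Pareto-optimal: #1, #2, #3, #5 → 4.

4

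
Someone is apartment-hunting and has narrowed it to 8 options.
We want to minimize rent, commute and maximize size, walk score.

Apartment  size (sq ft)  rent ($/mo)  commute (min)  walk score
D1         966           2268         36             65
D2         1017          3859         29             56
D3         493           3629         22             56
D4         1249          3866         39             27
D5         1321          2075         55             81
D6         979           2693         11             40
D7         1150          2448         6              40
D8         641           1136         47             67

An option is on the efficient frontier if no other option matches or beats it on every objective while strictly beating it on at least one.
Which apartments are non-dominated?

D1: not dominated.
D2: not dominated.
D3: not dominated.
D4: not dominated.
D5: not dominated (best size).
D6: dominated by D7 (size 1150≥979, rent 2448≤2693, commute 6≤11, walk score 40≥40).
D7: not dominated (best commute).
D8: not dominated (best rent).

D1, D2, D3, D4, D5, D7, D8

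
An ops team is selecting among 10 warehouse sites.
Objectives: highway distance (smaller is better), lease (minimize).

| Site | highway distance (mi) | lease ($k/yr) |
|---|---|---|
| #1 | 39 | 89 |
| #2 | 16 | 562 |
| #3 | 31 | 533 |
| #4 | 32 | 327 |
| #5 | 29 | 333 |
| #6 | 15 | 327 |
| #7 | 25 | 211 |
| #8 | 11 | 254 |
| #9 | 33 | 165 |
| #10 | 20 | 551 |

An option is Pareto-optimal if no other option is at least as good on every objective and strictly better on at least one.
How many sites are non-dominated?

#1: not dominated (best lease).
#2: dominated by #6 (highway distance 15≤16, lease 327≤562).
#3: dominated by #5 (highway distance 29≤31, lease 333≤533).
#4: dominated by #6 (highway distance 15≤32, lease 327≤327).
#5: dominated by #6 (highway distance 15≤29, lease 327≤333).
#6: dominated by #8 (highway distance 11≤15, lease 254≤327).
#7: not dominated.
#8: not dominated (best highway distance).
#9: not dominated.
#10: dominated by #6 (highway distance 15≤20, lease 327≤551).
Pareto-optimal: #1, #7, #8, #9 → 4.

4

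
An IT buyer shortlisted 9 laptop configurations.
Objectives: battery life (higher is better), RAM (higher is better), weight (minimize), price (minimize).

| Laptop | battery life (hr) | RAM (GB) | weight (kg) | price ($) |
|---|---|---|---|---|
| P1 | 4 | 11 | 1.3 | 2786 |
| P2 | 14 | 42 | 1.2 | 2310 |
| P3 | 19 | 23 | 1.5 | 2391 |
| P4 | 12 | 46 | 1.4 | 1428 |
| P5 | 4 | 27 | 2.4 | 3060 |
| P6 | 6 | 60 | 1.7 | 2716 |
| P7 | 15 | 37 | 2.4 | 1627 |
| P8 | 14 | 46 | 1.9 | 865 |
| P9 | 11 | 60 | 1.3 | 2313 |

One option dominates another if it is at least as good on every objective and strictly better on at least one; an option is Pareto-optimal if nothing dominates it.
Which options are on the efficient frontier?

P1: dominated by P2 (battery life 14≥4, RAM 42≥11, weight 1.2≤1.3, price 2310≤2786).
P2: not dominated (best weight).
P3: not dominated (best battery life).
P4: not dominated.
P5: dominated by P2 (battery life 14≥4, RAM 42≥27, weight 1.2≤2.4, price 2310≤3060).
P6: dominated by P9 (battery life 11≥6, RAM 60≥60, weight 1.3≤1.7, price 2313≤2716).
P7: not dominated.
P8: not dominated (best price).
P9: not dominated.

P2, P3, P4, P7, P8, P9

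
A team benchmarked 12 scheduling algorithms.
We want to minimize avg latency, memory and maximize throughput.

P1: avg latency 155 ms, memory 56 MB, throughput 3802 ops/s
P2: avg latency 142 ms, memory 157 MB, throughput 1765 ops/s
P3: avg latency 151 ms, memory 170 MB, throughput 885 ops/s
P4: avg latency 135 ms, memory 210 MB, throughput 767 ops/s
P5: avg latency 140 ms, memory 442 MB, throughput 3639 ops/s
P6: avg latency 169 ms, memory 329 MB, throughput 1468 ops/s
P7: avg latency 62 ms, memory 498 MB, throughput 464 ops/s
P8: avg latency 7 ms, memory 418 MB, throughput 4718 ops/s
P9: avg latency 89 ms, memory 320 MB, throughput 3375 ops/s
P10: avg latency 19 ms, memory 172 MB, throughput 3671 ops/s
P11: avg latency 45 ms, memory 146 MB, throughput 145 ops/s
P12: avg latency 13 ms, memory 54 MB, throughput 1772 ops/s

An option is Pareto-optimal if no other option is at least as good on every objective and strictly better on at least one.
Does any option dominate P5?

Yes

P8 vs P5: avg latency 7≤140, memory 418≤442, throughput 4718≥3639 — P8 is at least as good on every objective and strictly better on at least one, so P8 dominates P5.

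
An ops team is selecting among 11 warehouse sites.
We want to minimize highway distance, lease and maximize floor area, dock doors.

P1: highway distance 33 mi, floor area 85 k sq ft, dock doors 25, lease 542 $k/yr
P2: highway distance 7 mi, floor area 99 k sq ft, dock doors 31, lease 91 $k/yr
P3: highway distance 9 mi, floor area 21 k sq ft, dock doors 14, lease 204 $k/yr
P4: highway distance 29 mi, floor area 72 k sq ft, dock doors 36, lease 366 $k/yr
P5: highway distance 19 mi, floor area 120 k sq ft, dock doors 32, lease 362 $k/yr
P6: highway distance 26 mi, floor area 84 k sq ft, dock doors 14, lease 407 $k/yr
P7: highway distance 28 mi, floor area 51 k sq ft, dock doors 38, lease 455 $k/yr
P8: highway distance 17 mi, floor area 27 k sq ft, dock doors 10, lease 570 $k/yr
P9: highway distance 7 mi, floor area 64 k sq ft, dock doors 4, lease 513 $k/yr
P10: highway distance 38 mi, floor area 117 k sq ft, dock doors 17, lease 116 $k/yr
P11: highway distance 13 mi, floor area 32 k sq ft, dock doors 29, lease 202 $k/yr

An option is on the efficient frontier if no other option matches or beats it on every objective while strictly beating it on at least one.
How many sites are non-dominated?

P1: dominated by P2 (highway distance 7≤33, floor area 99≥85, dock doors 31≥25, lease 91≤542).
P2: not dominated (best lease).
P3: dominated by P2 (highway distance 7≤9, floor area 99≥21, dock doors 31≥14, lease 91≤204).
P4: not dominated.
P5: not dominated (best floor area).
P6: dominated by P2 (highway distance 7≤26, floor area 99≥84, dock doors 31≥14, lease 91≤407).
P7: not dominated (best dock doors).
P8: dominated by P2 (highway distance 7≤17, floor area 99≥27, dock doors 31≥10, lease 91≤570).
P9: dominated by P2 (highway distance 7≤7, floor area 99≥64, dock doors 31≥4, lease 91≤513).
P10: not dominated.
P11: dominated by P2 (highway distance 7≤13, floor area 99≥32, dock doors 31≥29, lease 91≤202).
Pareto-optimal: P2, P4, P5, P7, P10 → 5.

5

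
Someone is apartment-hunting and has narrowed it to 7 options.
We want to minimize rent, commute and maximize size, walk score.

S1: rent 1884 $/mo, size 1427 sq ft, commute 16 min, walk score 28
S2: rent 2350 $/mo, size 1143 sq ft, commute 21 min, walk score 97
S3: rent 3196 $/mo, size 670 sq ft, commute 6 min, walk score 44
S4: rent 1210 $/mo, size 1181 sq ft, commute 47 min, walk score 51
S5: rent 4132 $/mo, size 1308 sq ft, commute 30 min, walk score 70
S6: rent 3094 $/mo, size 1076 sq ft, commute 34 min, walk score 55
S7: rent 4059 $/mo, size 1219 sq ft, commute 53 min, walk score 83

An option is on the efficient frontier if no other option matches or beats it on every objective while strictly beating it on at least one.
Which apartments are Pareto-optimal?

S1: not dominated (best size).
S2: not dominated (best walk score).
S3: not dominated (best commute).
S4: not dominated (best rent).
S5: not dominated.
S6: dominated by S2 (rent 2350≤3094, size 1143≥1076, commute 21≤34, walk score 97≥55).
S7: not dominated.

S1, S2, S3, S4, S5, S7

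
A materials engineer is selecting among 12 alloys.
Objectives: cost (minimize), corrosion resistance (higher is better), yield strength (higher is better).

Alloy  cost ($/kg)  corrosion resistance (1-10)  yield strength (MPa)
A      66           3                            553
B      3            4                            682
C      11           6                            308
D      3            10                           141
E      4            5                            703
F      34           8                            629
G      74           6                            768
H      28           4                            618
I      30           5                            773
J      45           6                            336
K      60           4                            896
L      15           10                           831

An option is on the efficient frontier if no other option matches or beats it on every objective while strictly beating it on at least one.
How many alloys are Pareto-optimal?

A: dominated by B (cost 3≤66, corrosion resistance 4≥3, yield strength 682≥553).
B: not dominated.
C: not dominated.
D: not dominated.
E: not dominated.
F: dominated by L (cost 15≤34, corrosion resistance 10≥8, yield strength 831≥629).
G: dominated by L (cost 15≤74, corrosion resistance 10≥6, yield strength 831≥768).
H: dominated by B (cost 3≤28, corrosion resistance 4≥4, yield strength 682≥618).
I: dominated by L (cost 15≤30, corrosion resistance 10≥5, yield strength 831≥773).
J: dominated by F (cost 34≤45, corrosion resistance 8≥6, yield strength 629≥336).
K: not dominated (best yield strength).
L: not dominated.
Pareto-optimal: B, C, D, E, K, L → 6.

6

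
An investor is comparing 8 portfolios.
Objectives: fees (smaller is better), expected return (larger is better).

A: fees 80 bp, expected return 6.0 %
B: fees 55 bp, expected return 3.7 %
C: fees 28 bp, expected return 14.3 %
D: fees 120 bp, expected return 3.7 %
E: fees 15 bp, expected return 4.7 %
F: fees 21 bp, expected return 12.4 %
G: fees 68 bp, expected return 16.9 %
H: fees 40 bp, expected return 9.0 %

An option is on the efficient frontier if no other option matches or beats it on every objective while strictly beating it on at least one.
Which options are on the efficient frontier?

C, E, F, G

A: dominated by C (fees 28≤80, expected return 14.3≥6.0).
B: dominated by C (fees 28≤55, expected return 14.3≥3.7).
C: not dominated.
D: dominated by A (fees 80≤120, expected return 6.0≥3.7).
E: not dominated (best fees).
F: not dominated.
G: not dominated (best expected return).
H: dominated by C (fees 28≤40, expected return 14.3≥9.0).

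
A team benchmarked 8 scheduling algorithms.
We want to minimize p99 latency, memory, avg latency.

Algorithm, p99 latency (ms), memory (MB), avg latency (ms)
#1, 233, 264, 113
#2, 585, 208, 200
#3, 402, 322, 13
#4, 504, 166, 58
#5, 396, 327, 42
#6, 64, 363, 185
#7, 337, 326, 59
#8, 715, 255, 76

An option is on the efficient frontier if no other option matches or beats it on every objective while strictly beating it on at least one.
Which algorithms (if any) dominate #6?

#1: worse on p99 latency (233 vs 64).
#2: worse on p99 latency (585 vs 64).
#3: worse on p99 latency (402 vs 64).
#4: worse on p99 latency (504 vs 64).
#5: worse on p99 latency (396 vs 64).
#7: worse on p99 latency (337 vs 64).
#8: worse on p99 latency (715 vs 64).
No option dominates #6.

none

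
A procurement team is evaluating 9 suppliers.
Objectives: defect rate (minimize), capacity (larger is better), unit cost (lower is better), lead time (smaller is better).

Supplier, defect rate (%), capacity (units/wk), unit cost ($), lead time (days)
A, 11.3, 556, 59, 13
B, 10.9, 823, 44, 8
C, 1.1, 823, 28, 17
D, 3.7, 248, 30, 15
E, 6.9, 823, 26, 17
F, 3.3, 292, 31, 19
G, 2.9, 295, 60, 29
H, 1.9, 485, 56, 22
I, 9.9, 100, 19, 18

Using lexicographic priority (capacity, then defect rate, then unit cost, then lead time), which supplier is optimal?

First maximize capacity: best is 823, kept {B, C, E}.
Then minimize defect rate: best is 1.1, kept {C}.

C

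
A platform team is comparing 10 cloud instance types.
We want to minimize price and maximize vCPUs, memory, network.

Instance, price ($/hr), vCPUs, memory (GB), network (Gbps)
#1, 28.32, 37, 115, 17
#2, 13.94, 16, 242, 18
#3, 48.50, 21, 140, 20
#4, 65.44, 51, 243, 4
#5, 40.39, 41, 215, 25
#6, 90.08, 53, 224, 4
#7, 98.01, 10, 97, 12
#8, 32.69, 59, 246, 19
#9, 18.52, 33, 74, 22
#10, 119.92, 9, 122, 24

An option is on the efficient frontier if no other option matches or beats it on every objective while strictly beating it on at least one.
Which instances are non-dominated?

#1: not dominated.
#2: not dominated (best price).
#3: dominated by #5 (price 40.39≤48.50, vCPUs 41≥21, memory 215≥140, network 25≥20).
#4: dominated by #8 (price 32.69≤65.44, vCPUs 59≥51, memory 246≥243, network 19≥4).
#5: not dominated (best network).
#6: dominated by #8 (price 32.69≤90.08, vCPUs 59≥53, memory 246≥224, network 19≥4).
#7: dominated by #1 (price 28.32≤98.01, vCPUs 37≥10, memory 115≥97, network 17≥12).
#8: not dominated (best vCPUs).
#9: not dominated.
#10: dominated by #5 (price 40.39≤119.92, vCPUs 41≥9, memory 215≥122, network 25≥24).

#1, #2, #5, #8, #9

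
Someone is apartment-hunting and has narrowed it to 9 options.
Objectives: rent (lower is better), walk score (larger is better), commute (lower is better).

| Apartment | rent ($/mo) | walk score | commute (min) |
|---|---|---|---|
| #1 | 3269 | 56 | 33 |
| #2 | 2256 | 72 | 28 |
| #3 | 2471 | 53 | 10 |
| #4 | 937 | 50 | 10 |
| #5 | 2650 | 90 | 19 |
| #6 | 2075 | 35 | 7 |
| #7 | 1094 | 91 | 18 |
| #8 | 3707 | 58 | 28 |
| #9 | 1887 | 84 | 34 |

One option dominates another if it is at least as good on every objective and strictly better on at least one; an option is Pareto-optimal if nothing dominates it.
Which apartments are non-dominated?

#3, #4, #6, #7

#1: dominated by #2 (rent 2256≤3269, walk score 72≥56, commute 28≤33).
#2: dominated by #7 (rent 1094≤2256, walk score 91≥72, commute 18≤28).
#3: not dominated.
#4: not dominated (best rent).
#5: dominated by #7 (rent 1094≤2650, walk score 91≥90, commute 18≤19).
#6: not dominated (best commute).
#7: not dominated (best walk score).
#8: dominated by #2 (rent 2256≤3707, walk score 72≥58, commute 28≤28).
#9: dominated by #7 (rent 1094≤1887, walk score 91≥84, commute 18≤34).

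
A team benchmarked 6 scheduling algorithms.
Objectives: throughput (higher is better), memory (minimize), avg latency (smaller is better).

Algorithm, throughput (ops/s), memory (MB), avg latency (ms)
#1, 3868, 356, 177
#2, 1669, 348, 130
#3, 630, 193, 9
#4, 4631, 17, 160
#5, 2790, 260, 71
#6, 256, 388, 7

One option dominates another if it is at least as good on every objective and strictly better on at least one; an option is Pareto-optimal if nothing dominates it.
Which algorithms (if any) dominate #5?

none

#1: worse on memory (356 vs 260).
#2: worse on throughput (1669 vs 2790).
#3: worse on throughput (630 vs 2790).
#4: worse on avg latency (160 vs 71).
#6: worse on throughput (256 vs 2790).
No option dominates #5.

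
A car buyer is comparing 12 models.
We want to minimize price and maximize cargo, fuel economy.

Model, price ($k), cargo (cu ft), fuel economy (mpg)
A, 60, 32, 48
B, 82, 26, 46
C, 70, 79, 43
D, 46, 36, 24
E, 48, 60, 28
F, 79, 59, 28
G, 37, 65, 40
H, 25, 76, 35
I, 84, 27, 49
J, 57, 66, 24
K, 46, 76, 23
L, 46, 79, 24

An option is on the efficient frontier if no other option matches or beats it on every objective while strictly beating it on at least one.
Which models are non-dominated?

A, C, G, H, I, L

A: not dominated.
B: dominated by A (price 60≤82, cargo 32≥26, fuel economy 48≥46).
C: not dominated.
D: dominated by G (price 37≤46, cargo 65≥36, fuel economy 40≥24).
E: dominated by G (price 37≤48, cargo 65≥60, fuel economy 40≥28).
F: dominated by C (price 70≤79, cargo 79≥59, fuel economy 43≥28).
G: not dominated.
H: not dominated (best price).
I: not dominated (best fuel economy).
J: dominated by H (price 25≤57, cargo 76≥66, fuel economy 35≥24).
K: dominated by H (price 25≤46, cargo 76≥76, fuel economy 35≥23).
L: not dominated.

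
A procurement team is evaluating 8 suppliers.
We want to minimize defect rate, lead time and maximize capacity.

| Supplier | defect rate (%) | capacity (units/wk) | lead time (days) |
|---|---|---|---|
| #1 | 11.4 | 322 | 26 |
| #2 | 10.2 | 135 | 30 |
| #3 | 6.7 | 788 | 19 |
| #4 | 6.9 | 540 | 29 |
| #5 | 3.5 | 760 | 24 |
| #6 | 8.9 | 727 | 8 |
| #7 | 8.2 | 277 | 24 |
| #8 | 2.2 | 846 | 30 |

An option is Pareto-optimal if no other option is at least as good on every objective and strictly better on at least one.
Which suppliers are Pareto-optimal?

#3, #5, #6, #8

#1: dominated by #3 (defect rate 6.7≤11.4, capacity 788≥322, lead time 19≤26).
#2: dominated by #3 (defect rate 6.7≤10.2, capacity 788≥135, lead time 19≤30).
#3: not dominated.
#4: dominated by #3 (defect rate 6.7≤6.9, capacity 788≥540, lead time 19≤29).
#5: not dominated.
#6: not dominated (best lead time).
#7: dominated by #3 (defect rate 6.7≤8.2, capacity 788≥277, lead time 19≤24).
#8: not dominated (best defect rate).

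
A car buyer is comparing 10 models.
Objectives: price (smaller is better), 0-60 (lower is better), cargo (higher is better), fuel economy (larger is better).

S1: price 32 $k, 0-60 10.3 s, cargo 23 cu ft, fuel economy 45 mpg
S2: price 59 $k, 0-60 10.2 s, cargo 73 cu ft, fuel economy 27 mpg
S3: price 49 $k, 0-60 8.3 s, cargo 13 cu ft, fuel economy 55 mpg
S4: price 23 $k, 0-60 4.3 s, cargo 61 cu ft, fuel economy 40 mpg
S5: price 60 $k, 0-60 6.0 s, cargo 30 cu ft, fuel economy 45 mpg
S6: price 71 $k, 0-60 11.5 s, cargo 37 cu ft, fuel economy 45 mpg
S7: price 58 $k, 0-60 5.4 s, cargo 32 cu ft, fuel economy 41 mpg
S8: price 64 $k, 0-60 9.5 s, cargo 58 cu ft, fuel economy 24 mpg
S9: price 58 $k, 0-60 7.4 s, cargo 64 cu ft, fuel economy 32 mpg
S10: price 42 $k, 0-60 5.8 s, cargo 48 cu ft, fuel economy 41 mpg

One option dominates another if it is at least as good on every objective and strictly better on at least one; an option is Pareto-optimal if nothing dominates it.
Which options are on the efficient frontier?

S1, S2, S3, S4, S5, S6, S7, S9, S10

S1: not dominated.
S2: not dominated (best cargo).
S3: not dominated (best fuel economy).
S4: not dominated (best price).
S5: not dominated.
S6: not dominated.
S7: not dominated.
S8: dominated by S4 (price 23≤64, 0-60 4.3≤9.5, cargo 61≥58, fuel economy 40≥24).
S9: not dominated.
S10: not dominated.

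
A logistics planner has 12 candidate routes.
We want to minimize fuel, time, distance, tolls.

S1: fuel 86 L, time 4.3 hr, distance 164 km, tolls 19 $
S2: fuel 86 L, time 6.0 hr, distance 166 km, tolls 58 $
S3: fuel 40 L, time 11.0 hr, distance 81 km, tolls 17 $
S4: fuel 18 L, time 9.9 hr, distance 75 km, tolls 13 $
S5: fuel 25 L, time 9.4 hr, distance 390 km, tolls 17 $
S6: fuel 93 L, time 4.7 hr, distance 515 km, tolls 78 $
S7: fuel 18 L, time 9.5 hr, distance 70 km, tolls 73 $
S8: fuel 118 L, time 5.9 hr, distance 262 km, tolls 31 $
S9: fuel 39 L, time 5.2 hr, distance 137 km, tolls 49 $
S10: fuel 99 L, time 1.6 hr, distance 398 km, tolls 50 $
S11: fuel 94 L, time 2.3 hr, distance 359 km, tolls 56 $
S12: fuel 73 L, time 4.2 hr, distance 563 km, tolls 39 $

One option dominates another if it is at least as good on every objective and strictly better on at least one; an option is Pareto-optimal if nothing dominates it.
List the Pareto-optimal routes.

S1: not dominated.
S2: dominated by S1 (fuel 86≤86, time 4.3≤6.0, distance 164≤166, tolls 19≤58).
S3: dominated by S4 (fuel 18≤40, time 9.9≤11.0, distance 75≤81, tolls 13≤17).
S4: not dominated (best tolls).
S5: not dominated.
S6: dominated by S1 (fuel 86≤93, time 4.3≤4.7, distance 164≤515, tolls 19≤78).
S7: not dominated (best distance).
S8: dominated by S1 (fuel 86≤118, time 4.3≤5.9, distance 164≤262, tolls 19≤31).
S9: not dominated.
S10: not dominated (best time).
S11: not dominated.
S12: not dominated.

S1, S4, S5, S7, S9, S10, S11, S12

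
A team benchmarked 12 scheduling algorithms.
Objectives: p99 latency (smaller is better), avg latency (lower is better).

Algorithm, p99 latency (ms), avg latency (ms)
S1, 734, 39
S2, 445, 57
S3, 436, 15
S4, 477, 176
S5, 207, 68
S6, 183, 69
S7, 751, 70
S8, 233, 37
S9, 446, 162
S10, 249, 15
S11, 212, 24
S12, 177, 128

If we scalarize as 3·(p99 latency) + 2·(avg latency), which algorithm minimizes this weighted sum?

S1: 3·734 + 2·39 = 2280
S2: 3·445 + 2·57 = 1449
S3: 3·436 + 2·15 = 1338
S4: 3·477 + 2·176 = 1783
S5: 3·207 + 2·68 = 757
S6: 3·183 + 2·69 = 687
S7: 3·751 + 2·70 = 2393
S8: 3·233 + 2·37 = 773
S9: 3·446 + 2·162 = 1662
S10: 3·249 + 2·15 = 777
S11: 3·212 + 2·24 = 684
S12: 3·177 + 2·128 = 787
Lowest: S11 at 684.

S11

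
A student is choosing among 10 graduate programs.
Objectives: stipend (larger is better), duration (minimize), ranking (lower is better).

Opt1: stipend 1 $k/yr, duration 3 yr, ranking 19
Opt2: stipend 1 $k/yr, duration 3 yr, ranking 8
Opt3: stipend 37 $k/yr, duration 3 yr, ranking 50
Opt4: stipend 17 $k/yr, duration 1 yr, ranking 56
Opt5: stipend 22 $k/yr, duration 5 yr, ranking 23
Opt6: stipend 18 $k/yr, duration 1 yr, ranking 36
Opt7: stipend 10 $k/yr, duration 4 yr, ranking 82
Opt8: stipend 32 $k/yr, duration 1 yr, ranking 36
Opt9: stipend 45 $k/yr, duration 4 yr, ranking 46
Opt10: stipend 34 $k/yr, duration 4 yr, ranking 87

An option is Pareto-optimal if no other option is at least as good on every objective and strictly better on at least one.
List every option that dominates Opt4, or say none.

Opt6: stipend 18≥17, duration 1≤1, ranking 36≤56 — dominates Opt4.
Opt8: stipend 32≥17, duration 1≤1, ranking 36≤56 — dominates Opt4.
Others (Opt1, Opt2, Opt3, Opt5, Opt7, Opt9, Opt10) are each worse than Opt4 on at least one objective.

Opt6, Opt8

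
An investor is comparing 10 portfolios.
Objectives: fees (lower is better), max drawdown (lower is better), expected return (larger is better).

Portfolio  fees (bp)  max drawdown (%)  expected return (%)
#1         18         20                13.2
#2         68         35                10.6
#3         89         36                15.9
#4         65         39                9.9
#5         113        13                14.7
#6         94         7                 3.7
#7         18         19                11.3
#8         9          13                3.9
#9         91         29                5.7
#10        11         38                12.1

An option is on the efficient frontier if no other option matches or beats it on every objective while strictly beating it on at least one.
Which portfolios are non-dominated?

#1, #3, #5, #6, #7, #8, #10

#1: not dominated.
#2: dominated by #1 (fees 18≤68, max drawdown 20≤35, expected return 13.2≥10.6).
#3: not dominated (best expected return).
#4: dominated by #1 (fees 18≤65, max drawdown 20≤39, expected return 13.2≥9.9).
#5: not dominated.
#6: not dominated (best max drawdown).
#7: not dominated.
#8: not dominated (best fees).
#9: dominated by #1 (fees 18≤91, max drawdown 20≤29, expected return 13.2≥5.7).
#10: not dominated.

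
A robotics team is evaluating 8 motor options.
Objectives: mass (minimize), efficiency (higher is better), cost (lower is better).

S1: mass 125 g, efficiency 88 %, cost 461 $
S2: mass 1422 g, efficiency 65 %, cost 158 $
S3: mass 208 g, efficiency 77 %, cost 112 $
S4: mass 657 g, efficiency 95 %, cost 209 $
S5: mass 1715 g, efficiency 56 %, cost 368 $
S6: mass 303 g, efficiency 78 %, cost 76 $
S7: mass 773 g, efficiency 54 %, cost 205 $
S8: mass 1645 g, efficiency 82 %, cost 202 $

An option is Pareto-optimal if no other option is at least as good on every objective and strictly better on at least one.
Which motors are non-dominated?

S1: not dominated (best mass).
S2: dominated by S3 (mass 208≤1422, efficiency 77≥65, cost 112≤158).
S3: not dominated.
S4: not dominated (best efficiency).
S5: dominated by S2 (mass 1422≤1715, efficiency 65≥56, cost 158≤368).
S6: not dominated (best cost).
S7: dominated by S3 (mass 208≤773, efficiency 77≥54, cost 112≤205).
S8: not dominated.

S1, S3, S4, S6, S8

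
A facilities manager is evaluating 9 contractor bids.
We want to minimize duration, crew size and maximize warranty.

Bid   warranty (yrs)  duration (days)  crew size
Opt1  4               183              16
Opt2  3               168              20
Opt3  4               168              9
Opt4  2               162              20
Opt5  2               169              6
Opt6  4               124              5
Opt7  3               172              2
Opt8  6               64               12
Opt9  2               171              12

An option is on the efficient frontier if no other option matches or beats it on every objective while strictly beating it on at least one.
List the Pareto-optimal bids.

Opt6, Opt7, Opt8

Opt1: dominated by Opt3 (warranty 4≥4, duration 168≤183, crew size 9≤16).
Opt2: dominated by Opt3 (warranty 4≥3, duration 168≤168, crew size 9≤20).
Opt3: dominated by Opt6 (warranty 4≥4, duration 124≤168, crew size 5≤9).
Opt4: dominated by Opt6 (warranty 4≥2, duration 124≤162, crew size 5≤20).
Opt5: dominated by Opt6 (warranty 4≥2, duration 124≤169, crew size 5≤6).
Opt6: not dominated.
Opt7: not dominated (best crew size).
Opt8: not dominated (best warranty).
Opt9: dominated by Opt3 (warranty 4≥2, duration 168≤171, crew size 9≤12).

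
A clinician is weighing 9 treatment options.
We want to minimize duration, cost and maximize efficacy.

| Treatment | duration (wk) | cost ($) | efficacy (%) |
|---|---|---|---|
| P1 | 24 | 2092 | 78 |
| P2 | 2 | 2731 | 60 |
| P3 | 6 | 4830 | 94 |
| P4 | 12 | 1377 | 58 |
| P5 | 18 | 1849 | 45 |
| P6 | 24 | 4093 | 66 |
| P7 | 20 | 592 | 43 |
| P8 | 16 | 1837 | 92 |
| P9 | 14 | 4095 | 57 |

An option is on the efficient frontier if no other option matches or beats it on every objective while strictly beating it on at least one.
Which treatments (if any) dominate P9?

P2: duration 2≤14, cost 2731≤4095, efficacy 60≥57 — dominates P9.
P4: duration 12≤14, cost 1377≤4095, efficacy 58≥57 — dominates P9.
Others (P1, P3, P5, P6, P7, P8) are each worse than P9 on at least one objective.

P2, P4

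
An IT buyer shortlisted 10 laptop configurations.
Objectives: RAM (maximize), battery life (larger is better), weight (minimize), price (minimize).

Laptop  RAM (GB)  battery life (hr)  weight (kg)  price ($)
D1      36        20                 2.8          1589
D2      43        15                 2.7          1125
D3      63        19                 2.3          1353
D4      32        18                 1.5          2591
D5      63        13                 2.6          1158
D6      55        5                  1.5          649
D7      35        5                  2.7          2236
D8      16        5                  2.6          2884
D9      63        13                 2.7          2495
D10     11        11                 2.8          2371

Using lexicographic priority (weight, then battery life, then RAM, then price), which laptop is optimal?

First minimize weight: best is 1.5, kept {D4, D6}.
Then maximize battery life: best is 18, kept {D4}.

D4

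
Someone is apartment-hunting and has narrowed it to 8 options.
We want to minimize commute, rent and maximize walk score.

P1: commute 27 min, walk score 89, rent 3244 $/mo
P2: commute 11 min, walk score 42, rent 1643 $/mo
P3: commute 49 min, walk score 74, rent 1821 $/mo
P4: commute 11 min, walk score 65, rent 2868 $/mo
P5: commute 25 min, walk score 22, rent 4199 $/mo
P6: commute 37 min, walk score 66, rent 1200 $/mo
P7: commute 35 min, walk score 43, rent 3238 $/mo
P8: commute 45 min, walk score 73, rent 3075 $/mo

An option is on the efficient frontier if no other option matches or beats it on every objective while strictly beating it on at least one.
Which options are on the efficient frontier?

P1: not dominated (best walk score).
P2: not dominated.
P3: not dominated.
P4: not dominated.
P5: dominated by P2 (commute 11≤25, walk score 42≥22, rent 1643≤4199).
P6: not dominated (best rent).
P7: dominated by P4 (commute 11≤35, walk score 65≥43, rent 2868≤3238).
P8: not dominated.

P1, P2, P3, P4, P6, P8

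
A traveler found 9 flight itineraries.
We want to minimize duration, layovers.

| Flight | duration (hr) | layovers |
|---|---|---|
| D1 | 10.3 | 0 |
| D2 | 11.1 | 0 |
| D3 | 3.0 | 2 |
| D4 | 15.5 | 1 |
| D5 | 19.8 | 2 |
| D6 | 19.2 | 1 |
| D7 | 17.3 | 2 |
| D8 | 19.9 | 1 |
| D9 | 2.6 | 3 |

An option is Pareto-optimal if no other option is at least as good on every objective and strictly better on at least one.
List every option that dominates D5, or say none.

D1: duration 10.3≤19.8, layovers 0≤2 — dominates D5.
D2: duration 11.1≤19.8, layovers 0≤2 — dominates D5.
D3: duration 3.0≤19.8, layovers 2≤2 — dominates D5.
D4: duration 15.5≤19.8, layovers 1≤2 — dominates D5.
D6: duration 19.2≤19.8, layovers 1≤2 — dominates D5.
D7: duration 17.3≤19.8, layovers 2≤2 — dominates D5.
Others (D8, D9) are each worse than D5 on at least one objective.

D1, D2, D3, D4, D6, D7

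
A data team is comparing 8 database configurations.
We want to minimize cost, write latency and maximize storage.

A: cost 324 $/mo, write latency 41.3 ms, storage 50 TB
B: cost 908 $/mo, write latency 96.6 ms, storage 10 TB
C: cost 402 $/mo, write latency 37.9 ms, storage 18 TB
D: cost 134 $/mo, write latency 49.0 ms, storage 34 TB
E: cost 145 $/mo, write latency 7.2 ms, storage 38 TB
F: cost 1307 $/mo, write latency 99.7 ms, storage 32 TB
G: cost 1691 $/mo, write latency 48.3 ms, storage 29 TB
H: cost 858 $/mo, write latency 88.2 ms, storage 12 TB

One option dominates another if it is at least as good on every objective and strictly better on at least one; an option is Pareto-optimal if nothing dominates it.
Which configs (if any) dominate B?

A, C, D, E, H

A: cost 324≤908, write latency 41.3≤96.6, storage 50≥10 — dominates B.
C: cost 402≤908, write latency 37.9≤96.6, storage 18≥10 — dominates B.
D: cost 134≤908, write latency 49.0≤96.6, storage 34≥10 — dominates B.
E: cost 145≤908, write latency 7.2≤96.6, storage 38≥10 — dominates B.
H: cost 858≤908, write latency 88.2≤96.6, storage 12≥10 — dominates B.
Others (F, G) are each worse than B on at least one objective.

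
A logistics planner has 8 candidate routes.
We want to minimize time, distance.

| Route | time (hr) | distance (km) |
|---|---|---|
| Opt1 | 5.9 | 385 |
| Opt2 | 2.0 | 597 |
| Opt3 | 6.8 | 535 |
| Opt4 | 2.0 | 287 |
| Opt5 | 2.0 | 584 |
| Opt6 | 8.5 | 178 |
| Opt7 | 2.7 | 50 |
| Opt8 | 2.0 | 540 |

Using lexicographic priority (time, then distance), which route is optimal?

First minimize time: best is 2.0, kept {Opt2, Opt4, Opt5, Opt8}.
Then minimize distance: best is 287, kept {Opt4}.

Opt4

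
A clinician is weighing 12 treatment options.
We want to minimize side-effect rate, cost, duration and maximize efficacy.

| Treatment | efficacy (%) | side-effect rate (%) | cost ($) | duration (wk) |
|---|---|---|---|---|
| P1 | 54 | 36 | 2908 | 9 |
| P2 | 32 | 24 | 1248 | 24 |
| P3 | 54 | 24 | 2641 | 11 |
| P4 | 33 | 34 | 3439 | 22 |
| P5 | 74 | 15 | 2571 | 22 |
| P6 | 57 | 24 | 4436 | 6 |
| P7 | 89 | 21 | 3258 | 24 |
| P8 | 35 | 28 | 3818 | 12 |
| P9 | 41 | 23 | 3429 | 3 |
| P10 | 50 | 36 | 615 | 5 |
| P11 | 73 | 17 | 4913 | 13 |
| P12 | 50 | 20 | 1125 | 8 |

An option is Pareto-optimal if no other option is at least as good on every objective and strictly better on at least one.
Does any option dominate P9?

P1: worse on side-effect rate (36 vs 23).
P2: worse on efficacy (32 vs 41).
P3: worse on side-effect rate (24 vs 23).
P4: worse on efficacy (33 vs 41).
P5: worse on duration (22 vs 3).
P6: worse on side-effect rate (24 vs 23).
P7: worse on duration (24 vs 3).
P8: worse on efficacy (35 vs 41).
P10: worse on side-effect rate (36 vs 23).
P11: worse on cost (4913 vs 3429).
P12: worse on duration (8 vs 3).
No option is at least as good as P9 on every objective and strictly better on one.

No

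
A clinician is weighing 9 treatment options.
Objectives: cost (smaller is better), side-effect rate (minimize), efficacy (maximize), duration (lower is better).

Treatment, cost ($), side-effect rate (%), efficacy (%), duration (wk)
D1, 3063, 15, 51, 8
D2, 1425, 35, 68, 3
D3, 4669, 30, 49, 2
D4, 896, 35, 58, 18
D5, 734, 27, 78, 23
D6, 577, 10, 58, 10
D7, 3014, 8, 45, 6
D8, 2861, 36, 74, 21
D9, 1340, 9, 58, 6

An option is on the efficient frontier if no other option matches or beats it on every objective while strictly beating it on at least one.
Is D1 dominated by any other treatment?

Yes

D9 vs D1: cost 1340≤3063, side-effect rate 9≤15, efficacy 58≥51, duration 6≤8 — D9 is at least as good on every objective and strictly better on at least one, so D9 dominates D1.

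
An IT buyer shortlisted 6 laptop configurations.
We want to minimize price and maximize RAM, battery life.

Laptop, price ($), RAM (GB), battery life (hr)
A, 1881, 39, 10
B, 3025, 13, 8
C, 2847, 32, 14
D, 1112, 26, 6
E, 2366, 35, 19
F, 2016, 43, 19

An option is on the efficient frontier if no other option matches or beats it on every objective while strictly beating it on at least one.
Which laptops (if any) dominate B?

A, C, E, F

A: price 1881≤3025, RAM 39≥13, battery life 10≥8 — dominates B.
C: price 2847≤3025, RAM 32≥13, battery life 14≥8 — dominates B.
E: price 2366≤3025, RAM 35≥13, battery life 19≥8 — dominates B.
F: price 2016≤3025, RAM 43≥13, battery life 19≥8 — dominates B.
Others (D) are each worse than B on at least one objective.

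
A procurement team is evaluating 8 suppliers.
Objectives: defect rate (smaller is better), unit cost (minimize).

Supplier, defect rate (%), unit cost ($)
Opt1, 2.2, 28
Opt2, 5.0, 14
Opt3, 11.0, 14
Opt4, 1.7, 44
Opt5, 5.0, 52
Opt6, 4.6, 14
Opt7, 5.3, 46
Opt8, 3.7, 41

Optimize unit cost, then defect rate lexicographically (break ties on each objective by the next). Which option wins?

First minimize unit cost: best is 14, kept {Opt2, Opt3, Opt6}.
Then minimize defect rate: best is 4.6, kept {Opt6}.

Opt6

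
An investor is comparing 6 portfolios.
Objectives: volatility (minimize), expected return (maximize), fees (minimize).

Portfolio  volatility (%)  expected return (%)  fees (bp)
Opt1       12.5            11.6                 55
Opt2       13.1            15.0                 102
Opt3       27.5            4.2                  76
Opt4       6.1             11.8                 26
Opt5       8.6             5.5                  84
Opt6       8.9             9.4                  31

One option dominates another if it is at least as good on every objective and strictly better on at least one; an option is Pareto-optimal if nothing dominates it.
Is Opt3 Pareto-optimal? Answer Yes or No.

Opt1 vs Opt3: volatility 12.5≤27.5, expected return 11.6≥4.2, fees 55≤76 — Opt1 is at least as good on every objective and strictly better on at least one, so Opt1 dominates Opt3.

No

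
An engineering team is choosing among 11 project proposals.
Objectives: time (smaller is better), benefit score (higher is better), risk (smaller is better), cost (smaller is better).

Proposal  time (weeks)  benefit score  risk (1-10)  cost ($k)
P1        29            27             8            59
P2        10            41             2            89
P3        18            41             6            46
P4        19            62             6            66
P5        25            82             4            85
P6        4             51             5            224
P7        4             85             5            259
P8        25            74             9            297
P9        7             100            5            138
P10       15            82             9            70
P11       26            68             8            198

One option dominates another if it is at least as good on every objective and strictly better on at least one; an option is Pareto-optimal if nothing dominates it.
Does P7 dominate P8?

Yes

P7 vs P8: time 4≤25, benefit score 85≥74, risk 5≤9, cost 259≤297 — P7 is at least as good on every objective with at least one strict improvement.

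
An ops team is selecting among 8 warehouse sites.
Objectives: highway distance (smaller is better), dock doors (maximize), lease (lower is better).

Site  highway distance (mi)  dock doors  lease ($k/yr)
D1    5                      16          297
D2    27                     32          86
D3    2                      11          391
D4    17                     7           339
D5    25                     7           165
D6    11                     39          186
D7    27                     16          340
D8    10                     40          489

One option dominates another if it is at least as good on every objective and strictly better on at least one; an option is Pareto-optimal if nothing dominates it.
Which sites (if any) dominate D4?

D1: highway distance 5≤17, dock doors 16≥7, lease 297≤339 — dominates D4.
D6: highway distance 11≤17, dock doors 39≥7, lease 186≤339 — dominates D4.
Others (D2, D3, D5, D7, D8) are each worse than D4 on at least one objective.

D1, D6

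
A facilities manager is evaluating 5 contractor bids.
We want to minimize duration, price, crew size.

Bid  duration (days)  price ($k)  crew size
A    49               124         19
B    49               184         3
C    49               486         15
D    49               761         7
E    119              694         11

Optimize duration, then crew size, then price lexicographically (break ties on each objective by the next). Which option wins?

B

First minimize duration: best is 49, kept {A, B, C, D}.
Then minimize crew size: best is 3, kept {B}.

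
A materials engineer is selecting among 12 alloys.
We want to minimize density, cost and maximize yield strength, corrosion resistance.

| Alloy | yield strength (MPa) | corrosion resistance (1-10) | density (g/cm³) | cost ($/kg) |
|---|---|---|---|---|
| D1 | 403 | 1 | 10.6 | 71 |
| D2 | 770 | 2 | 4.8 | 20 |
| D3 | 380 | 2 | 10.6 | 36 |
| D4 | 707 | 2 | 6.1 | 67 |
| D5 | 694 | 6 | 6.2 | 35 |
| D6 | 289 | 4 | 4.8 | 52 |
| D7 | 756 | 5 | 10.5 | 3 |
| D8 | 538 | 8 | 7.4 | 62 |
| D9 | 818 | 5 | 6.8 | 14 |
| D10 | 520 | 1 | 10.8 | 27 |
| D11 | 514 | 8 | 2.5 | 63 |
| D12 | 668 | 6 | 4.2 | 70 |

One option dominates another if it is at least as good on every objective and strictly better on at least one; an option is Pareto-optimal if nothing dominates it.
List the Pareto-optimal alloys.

D1: dominated by D2 (yield strength 770≥403, corrosion resistance 2≥1, density 4.8≤10.6, cost 20≤71).
D2: not dominated.
D3: dominated by D2 (yield strength 770≥380, corrosion resistance 2≥2, density 4.8≤10.6, cost 20≤36).
D4: dominated by D2 (yield strength 770≥707, corrosion resistance 2≥2, density 4.8≤6.1, cost 20≤67).
D5: not dominated.
D6: not dominated.
D7: not dominated (best cost).
D8: not dominated.
D9: not dominated (best yield strength).
D10: dominated by D2 (yield strength 770≥520, corrosion resistance 2≥1, density 4.8≤10.8, cost 20≤27).
D11: not dominated (best density).
D12: not dominated.

D2, D5, D6, D7, D8, D9, D11, D12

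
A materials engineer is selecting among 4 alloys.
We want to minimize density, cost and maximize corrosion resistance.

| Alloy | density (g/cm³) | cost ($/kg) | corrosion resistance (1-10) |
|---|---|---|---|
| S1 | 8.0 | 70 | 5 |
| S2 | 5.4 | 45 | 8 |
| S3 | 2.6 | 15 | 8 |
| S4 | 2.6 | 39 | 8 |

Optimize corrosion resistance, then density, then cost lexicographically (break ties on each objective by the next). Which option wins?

First maximize corrosion resistance: best is 8, kept {S2, S3, S4}.
Then minimize density: best is 2.6, kept {S3, S4}.
Then minimize cost: best is 15, kept {S3}.

S3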